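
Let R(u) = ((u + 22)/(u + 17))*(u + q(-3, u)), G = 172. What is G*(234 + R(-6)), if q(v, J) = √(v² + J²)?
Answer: 426216/11 + 8256*√5/11 ≈ 40425.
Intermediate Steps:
q(v, J) = √(J² + v²)
R(u) = (22 + u)*(u + √(9 + u²))/(17 + u) (R(u) = ((u + 22)/(u + 17))*(u + √(u² + (-3)²)) = ((22 + u)/(17 + u))*(u + √(u² + 9)) = ((22 + u)/(17 + u))*(u + √(9 + u²)) = (22 + u)*(u + √(9 + u²))/(17 + u))
G*(234 + R(-6)) = 172*(234 + ((-6)² + 22*(-6) + 22*√(9 + (-6)²) - 6*√(9 + (-6)²))/(17 - 6)) = 172*(234 + (36 - 132 + 22*√(9 + 36) - 6*√(9 + 36))/11) = 172*(234 + (36 - 132 + 22*√45 - 18*√5)/11) = 172*(234 + (36 - 132 + 22*(3*√5) - 18*√5)/11) = 172*(234 + (36 - 132 + 66*√5 - 18*√5)/11) = 172*(234 + (-96 + 48*√5)/11) = 172*(234 + (-96/11 + 48*√5/11)) = 172*(2478/11 + 48*√5/11) = 426216/11 + 8256*√5/11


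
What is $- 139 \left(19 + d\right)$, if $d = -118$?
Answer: $13761$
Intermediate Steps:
$- 139 \left(19 + d\right) = - 139 \left(19 - 118\right) = \left(-139\right) \left(-99\right) = 13761$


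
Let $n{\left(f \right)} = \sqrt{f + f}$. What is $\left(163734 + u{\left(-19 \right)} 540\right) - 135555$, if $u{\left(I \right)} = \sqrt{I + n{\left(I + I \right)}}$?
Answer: $28179 + 540 \sqrt{-19 + 2 i \sqrt{19}} \approx 28706.0 + 2412.1 i$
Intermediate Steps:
$n{\left(f \right)} = \sqrt{2} \sqrt{f}$ ($n{\left(f \right)} = \sqrt{2 f} = \sqrt{2} \sqrt{f}$)
$u{\left(I \right)} = \sqrt{I + 2 \sqrt{I}}$ ($u{\left(I \right)} = \sqrt{I + \sqrt{2} \sqrt{I + I}} = \sqrt{I + \sqrt{2} \sqrt{2 I}} = \sqrt{I + \sqrt{2} \sqrt{2} \sqrt{I}} = \sqrt{I + 2 \sqrt{I}}$)
$\left(163734 + u{\left(-19 \right)} 540\right) - 135555 = \left(163734 + \sqrt{-19 + 2 \sqrt{-19}} \cdot 540\right) - 135555 = \left(163734 + \sqrt{-19 + 2 i \sqrt{19}} \cdot 540\right) - 135555 = \left(163734 + 540 \sqrt{-19 + 2 i \sqrt{19}}\right) - 135555 = 28179 + 540 \sqrt{-19 + 2 i \sqrt{19}}$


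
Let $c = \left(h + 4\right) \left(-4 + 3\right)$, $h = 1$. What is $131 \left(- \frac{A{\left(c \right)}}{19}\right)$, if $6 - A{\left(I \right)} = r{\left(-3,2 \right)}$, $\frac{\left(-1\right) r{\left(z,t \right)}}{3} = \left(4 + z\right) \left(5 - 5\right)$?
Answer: $- \frac{786}{19} \approx -41.368$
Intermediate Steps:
$r{\left(z,t \right)} = 0$ ($r{\left(z,t \right)} = - 3 \left(4 + z\right) \left(5 - 5\right) = - 3 \left(4 + z\right) 0 = \left(-3\right) 0 = 0$)
$c = -5$ ($c = \left(1 + 4\right) \left(-4 + 3\right) = 5 \left(-1\right) = -5$)
$A{\left(I \right)} = 6$ ($A{\left(I \right)} = 6 - 0 = 6 + 0 = 6$)
$131 \left(- \frac{A{\left(c \right)}}{19}\right) = 131 \left(- \frac{6}{19}\right) = - \frac{786}{19}$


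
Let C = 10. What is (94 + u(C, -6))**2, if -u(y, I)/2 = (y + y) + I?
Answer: 4356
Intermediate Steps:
u(y, I) = -4*y - 2*I (u(y, I) = -2*((y + y) + I) = -2*(2*y + I) = -2*(I + 2*y) = -4*y - 2*I)
(94 + u(C, -6))**2 = (94 + (-4*10 - 2*(-6)))**2 = (94 + (-40 + 12))**2 = (94 - 28)**2 = 66**2 = 4356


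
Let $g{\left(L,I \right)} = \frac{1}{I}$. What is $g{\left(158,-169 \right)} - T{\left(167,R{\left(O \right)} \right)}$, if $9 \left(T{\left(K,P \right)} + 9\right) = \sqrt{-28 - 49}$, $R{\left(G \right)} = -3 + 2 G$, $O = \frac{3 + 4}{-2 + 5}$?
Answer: $\frac{1520}{169} - \frac{i \sqrt{77}}{9} \approx 8.9941 - 0.975 i$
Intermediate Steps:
$O = \frac{7}{3} \approx 2.3333$
$T{\left(K,P \right)} = -9 + \frac{i \sqrt{77}}{9}$ ($T{\left(K,P \right)} = -9 + \frac{\sqrt{-28 - 49}}{9} = -9 + \frac{\sqrt{-77}}{9} = -9 + \frac{i \sqrt{77}}{9}$)
$g{\left(158,-169 \right)} - T{\left(167,R{\left(O \right)} \right)} = \frac{1}{-169} - \left(-9 + \frac{i \sqrt{77}}{9}\right) = - \frac{1}{169} + \left(9 - \frac{i \sqrt{77}}{9}\right) = \frac{1520}{169} - \frac{i \sqrt{77}}{9}$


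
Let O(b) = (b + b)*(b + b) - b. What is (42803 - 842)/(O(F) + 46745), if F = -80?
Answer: 41961/72425 ≈ 0.57937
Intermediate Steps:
O(b) = -b + 4*b² (O(b) = (2*b)*(2*b) - b = 4*b² - b = -b + 4*b²)
(42803 - 842)/(O(F) + 46745) = (42803 - 842)/(-80*(-1 + 4*(-80)) + 46745) = 41961/(-80*(-1 - 320) + 46745) = 41961/(-80*(-321) + 46745) = 41961/(25680 + 46745) = 41961/72425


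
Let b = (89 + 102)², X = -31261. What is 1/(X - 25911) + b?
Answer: 2085691731/57172 ≈ 36481.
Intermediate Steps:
b = 36481 (b = 191² = 36481)
1/(X - 25911) + b = 1/(-31261 - 25911) + 36481 = 1/(-57172) + 36481 = -1/57172 + 36481 = 2085691731/57172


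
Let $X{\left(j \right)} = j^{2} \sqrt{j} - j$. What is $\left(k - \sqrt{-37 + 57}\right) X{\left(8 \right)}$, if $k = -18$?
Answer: $16 \left(1 - 16 \sqrt{2}\right) \left(9 + \sqrt{5}\right) \approx -3888.1$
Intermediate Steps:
$X{\left(j \right)} = j^{\frac{5}{2}} - j$
$\left(k - \sqrt{-37 + 57}\right) X{\left(8 \right)} = \left(-18 - \sqrt{-37 + 57}\right) \left(8^{\frac{5}{2}} - 8\right) = \left(-18 - \sqrt{20}\right) \left(128 \sqrt{2} - 8\right) = \left(-18 - 2 \sqrt{5}\right) \left(-8 + 128 \sqrt{2}\right)$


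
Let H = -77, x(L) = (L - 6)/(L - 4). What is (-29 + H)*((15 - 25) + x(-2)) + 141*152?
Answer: 67052/3 ≈ 22351.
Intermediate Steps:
x(L) = (-6 + L)/(-4 + L)
(-29 + H)*((15 - 25) + x(-2)) + 141*152 = (-29 - 77)*((15 - 25) + (-6 - 2)/(-4 - 2)) + 141*152 = -106*(-10 - 8/(-6)) + 21432 = -106*(-10 - 1/6*(-8)) + 21432 = -106*(-10 + 4/3) + 21432 = -106*(-26/3) + 21432 = 2756/3 + 21432 = 67052/3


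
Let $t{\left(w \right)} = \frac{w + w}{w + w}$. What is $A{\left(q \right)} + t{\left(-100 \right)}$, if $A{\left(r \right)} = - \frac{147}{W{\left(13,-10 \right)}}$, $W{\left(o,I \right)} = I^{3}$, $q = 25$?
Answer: $\frac{1147}{1000} \approx 1.147$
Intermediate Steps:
$A{\left(r \right)} = \frac{147}{1000}$ ($A{\left(r \right)} = - \frac{147}{\left(-10\right)^{3}} = - \frac{147}{-1000} = \left(-147\right) \left(- \frac{1}{1000}\right) = \frac{147}{1000}$)
$t{\left(w \right)} = 1$ ($t{\left(w \right)} = \frac{2 w}{2 w} = 2 w \frac{1}{2 w} = 1$)
$A{\left(q \right)} + t{\left(-100 \right)} = \frac{147}{1000} + 1 = \frac{1147}{1000}$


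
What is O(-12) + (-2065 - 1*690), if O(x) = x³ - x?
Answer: -4471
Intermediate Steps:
O(-12) + (-2065 - 1*690) = ((-12)³ - 1*(-12)) + (-2065 - 1*690) = (-1728 + 12) + (-2065 - 690) = -1716 - 2755 = -4471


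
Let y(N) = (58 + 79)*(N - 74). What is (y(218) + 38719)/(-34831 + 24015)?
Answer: -58447/10816 ≈ -5.4038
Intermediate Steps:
y(N) = -10138 + 137*N (y(N) = 137*(-74 + N) = -10138 + 137*N)
(y(218) + 38719)/(-34831 + 24015) = ((-10138 + 137*218) + 38719)/(-34831 + 24015) = ((-10138 + 29866) + 38719)/(-10816) = (19728 + 38719)*(-1/10816) = 58447*(-1/10816) = -58447/10816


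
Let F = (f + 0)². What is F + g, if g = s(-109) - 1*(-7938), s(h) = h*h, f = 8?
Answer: 19883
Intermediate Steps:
s(h) = h²
F = 64 (F = (8 + 0)² = 8² = 64)
g = 19819 (g = (-109)² - 1*(-7938) = 11881 + 7938 = 19819)
F + g = 64 + 19819 = 19883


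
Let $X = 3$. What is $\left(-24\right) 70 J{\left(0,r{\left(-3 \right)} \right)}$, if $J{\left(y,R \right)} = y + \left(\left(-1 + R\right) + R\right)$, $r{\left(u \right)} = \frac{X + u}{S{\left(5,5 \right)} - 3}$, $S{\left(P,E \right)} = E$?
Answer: $1680$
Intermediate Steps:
$r{\left(u \right)} = \frac{3}{2} + \frac{u}{2}$ ($r{\left(u \right)} = \frac{3 + u}{5 - 3} = \frac{3 + u}{2} = \left(3 + u\right) \frac{1}{2} = \frac{3}{2} + \frac{u}{2}$)
$J{\left(y,R \right)} = -1 + y + 2 R$ ($J{\left(y,R \right)} = y + \left(-1 + 2 R\right) = -1 + y + 2 R$)
$\left(-24\right) 70 J{\left(0,r{\left(-3 \right)} \right)} = \left(-24\right) 70 \left(-1 + 0 + 2 \left(\frac{3}{2} + \frac{1}{2} \left(-3\right)\right)\right) = - 1680 \left(-1 + 0 + 2 \left(\frac{3}{2} - \frac{3}{2}\right)\right) = - 1680 \left(-1 + 0 + 2 \cdot 0\right) = - 1680 \left(-1 + 0 + 0\right) = \left(-1680\right) \left(-1\right) = 1680$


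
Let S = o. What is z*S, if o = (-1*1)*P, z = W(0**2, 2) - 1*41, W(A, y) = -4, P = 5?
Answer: 225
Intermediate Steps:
z = -45 (z = -4 - 1*41 = -4 - 41 = -45)
o = -5 (o = -1*1*5 = -1*5 = -5)
S = -5
z*S = -45*(-5) = 225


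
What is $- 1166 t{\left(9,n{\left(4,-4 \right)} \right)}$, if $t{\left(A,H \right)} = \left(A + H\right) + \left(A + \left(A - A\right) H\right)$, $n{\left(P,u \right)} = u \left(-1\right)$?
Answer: $-25652$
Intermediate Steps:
$n{\left(P,u \right)} = - u$
$t{\left(A,H \right)} = H + 2 A$ ($t{\left(A,H \right)} = \left(A + H\right) + \left(A + 0 H\right) = \left(A + H\right) + \left(A + 0\right) = \left(A + H\right) + A = H + 2 A$)
$- 1166 t{\left(9,n{\left(4,-4 \right)} \right)} = - 1166 \left(\left(-1\right) \left(-4\right) + 2 \cdot 9\right) = - 1166 \left(4 + 18\right) = \left(-1166\right) 22 = -25652$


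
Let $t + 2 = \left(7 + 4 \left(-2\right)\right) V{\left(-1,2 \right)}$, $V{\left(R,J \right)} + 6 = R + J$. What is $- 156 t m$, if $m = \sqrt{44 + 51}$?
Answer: $- 468 \sqrt{95} \approx -4561.5$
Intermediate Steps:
$m = \sqrt{95} \approx 9.7468$
$V{\left(R,J \right)} = -6 + J + R$ ($V{\left(R,J \right)} = -6 + \left(R + J\right) = -6 + \left(J + R\right) = -6 + J + R$)
$t = 3$ ($t = -2 + \left(7 + 4 \left(-2\right)\right) \left(-6 + 2 - 1\right) = -2 + \left(7 - 8\right) \left(-5\right) = -2 - -5 = -2 + 5 = 3$)
$- 156 t m = \left(-156\right) 3 \sqrt{95} = - 468 \sqrt{95}$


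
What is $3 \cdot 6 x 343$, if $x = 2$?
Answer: $12348$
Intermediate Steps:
$3 \cdot 6 x 343 = 3 \cdot 6 \cdot 2 \cdot 343 = 18 \cdot 2 \cdot 343 = 36 \cdot 343 = 12348$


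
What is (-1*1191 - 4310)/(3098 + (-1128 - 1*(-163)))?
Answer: -5501/2133 ≈ -2.5790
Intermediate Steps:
(-1*1191 - 4310)/(3098 + (-1128 - 1*(-163))) = (-1191 - 4310)/(3098 + (-1128 + 163)) = -5501/(3098 - 965) = -5501/2133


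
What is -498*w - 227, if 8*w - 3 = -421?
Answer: 51587/2 ≈ 25794.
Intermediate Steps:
w = -209/4 (w = 3/8 + (⅛)*(-421) = 3/8 - 421/8 = -209/4 ≈ -52.250)
-498*w - 227 = -498*(-209/4) - 227 = 52041/2 - 227 = 51587/2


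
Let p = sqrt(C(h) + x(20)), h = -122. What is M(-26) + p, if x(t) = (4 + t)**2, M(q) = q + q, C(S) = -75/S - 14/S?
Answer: -52 + sqrt(8584042)/122 ≈ -27.985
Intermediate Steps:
C(S) = -89/S
M(q) = 2*q
p = sqrt(8584042)/122 (p = sqrt(-89/(-122) + (4 + 20)**2) = sqrt(-89*(-1/122) + 24**2) = sqrt(89/122 + 576) = sqrt(70361/122) = sqrt(8584042)/122 ≈ 24.015)
M(-26) + p = 2*(-26) + sqrt(8584042)/122 = -52 + sqrt(8584042)/122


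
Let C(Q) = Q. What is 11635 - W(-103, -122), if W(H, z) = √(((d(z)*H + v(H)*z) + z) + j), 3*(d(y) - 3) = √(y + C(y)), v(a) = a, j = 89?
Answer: 11635 - √(110016 - 618*I*√61)/3 ≈ 11524.0 + 2.4248*I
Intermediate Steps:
d(y) = 3 + √2*√y/3 (d(y) = 3 + √(y + y)/3 = 3 + √(2*y)/3 = 3 + (√2*√y)/3 = 3 + √2*√y/3)
W(H, z) = √(89 + z + H*z + H*(3 + √2*√z/3)) (W(H, z) = √((((3 + √2*√z/3)*H + H*z) + z) + 89) = √(((H*(3 + √2*√z/3) + H*z) + z) + 89) = √(((H*z + H*(3 + √2*√z/3)) + z) + 89) = √((z + H*z + H*(3 + √2*√z/3)) + 89) = √(89 + z + H*z + H*(3 + √2*√z/3)))
11635 - W(-103, -122) = 11635 - √3*√(267 + 3*(-122) - 103*(9 + √2*√(-122)) + 3*(-103)*(-122))/3 = 11635 - √3*√(267 - 366 - 103*(9 + √2*(I*√122)) + 37698)/3 = 11635 - √3*√(267 - 366 - 103*(9 + 2*I*√61) + 37698)/3 = 11635 - √3*√(267 - 366 + (-927 - 206*I*√61) + 37698)/3 = 11635 - √3*√(36672 - 206*I*√61)/3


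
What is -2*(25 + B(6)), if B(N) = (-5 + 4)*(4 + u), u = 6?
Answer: -30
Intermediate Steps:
B(N) = -10 (B(N) = (-5 + 4)*(4 + 6) = -1*10 = -10)
-2*(25 + B(6)) = -2*(25 - 10) = -2*15 = -30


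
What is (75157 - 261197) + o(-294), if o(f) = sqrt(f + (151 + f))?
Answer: -186040 + I*sqrt(437) ≈ -1.8604e+5 + 20.905*I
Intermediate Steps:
o(f) = sqrt(151 + 2*f)
(75157 - 261197) + o(-294) = (75157 - 261197) + sqrt(151 + 2*(-294)) = -186040 + sqrt(151 - 588) = -186040 + sqrt(-437) = -186040 + I*sqrt(437)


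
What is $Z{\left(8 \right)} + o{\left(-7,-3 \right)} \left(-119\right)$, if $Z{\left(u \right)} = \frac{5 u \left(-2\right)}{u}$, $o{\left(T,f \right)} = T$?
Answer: $823$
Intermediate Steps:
$Z{\left(u \right)} = -10$ ($Z{\left(u \right)} = \frac{\left(-10\right) u}{u} = -10$)
$Z{\left(8 \right)} + o{\left(-7,-3 \right)} \left(-119\right) = -10 - -833 = -10 + 833 = 823$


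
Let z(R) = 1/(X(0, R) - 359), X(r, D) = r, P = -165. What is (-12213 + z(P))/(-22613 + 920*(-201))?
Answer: 4384468/74504347 ≈ 0.058849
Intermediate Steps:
z(R) = -1/359 (z(R) = 1/(0 - 359) = 1/(-359) = -1/359)
(-12213 + z(P))/(-22613 + 920*(-201)) = (-12213 - 1/359)/(-22613 + 920*(-201)) = -4384468/(359*(-22613 - 184920)) = -4384468/359/(-207533) = -4384468/359*(-1/207533) = 4384468/74504347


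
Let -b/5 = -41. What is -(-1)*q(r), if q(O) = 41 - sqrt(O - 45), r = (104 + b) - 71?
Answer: 41 - sqrt(193) ≈ 27.108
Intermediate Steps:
b = 205 (b = -5*(-41) = 205)
r = 238 (r = (104 + 205) - 71 = 309 - 71 = 238)
q(O) = 41 - sqrt(-45 + O)
-(-1)*q(r) = -(-1)*(41 - sqrt(-45 + 238)) = -(-1)*(41 - sqrt(193)) = -(-41 + sqrt(193)) = 41 - sqrt(193)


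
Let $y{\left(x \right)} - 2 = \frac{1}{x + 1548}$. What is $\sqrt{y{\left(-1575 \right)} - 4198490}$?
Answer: $\frac{i \sqrt{340077531}}{9} \approx 2049.0 i$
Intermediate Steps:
$y{\left(x \right)} = 2 + \frac{1}{1548 + x}$ ($y{\left(x \right)} = 2 + \frac{1}{x + 1548} = 2 + \frac{1}{1548 + x}$)
$\sqrt{y{\left(-1575 \right)} - 4198490} = \sqrt{\frac{3097 + 2 \left(-1575\right)}{1548 - 1575} - 4198490} = \sqrt{\frac{3097 - 3150}{-27} - 4198490} = \sqrt{\left(- \frac{1}{27}\right) \left(-53\right) - 4198490} = \sqrt{\frac{53}{27} - 4198490} = \sqrt{- \frac{113359177}{27}} = \frac{i \sqrt{340077531}}{9}$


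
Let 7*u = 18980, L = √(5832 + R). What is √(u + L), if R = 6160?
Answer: √(132860 + 98*√2998)/7 ≈ 53.112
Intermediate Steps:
L = 2*√2998 (L = √(5832 + 6160) = √11992 = 2*√2998 ≈ 109.51)
u = 18980/7 (u = (⅐)*18980 = 18980/7 ≈ 2711.4)
√(u + L) = √(18980/7 + 2*√2998)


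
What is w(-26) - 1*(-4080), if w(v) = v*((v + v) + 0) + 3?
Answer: 5435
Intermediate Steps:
w(v) = 3 + 2*v² (w(v) = v*(2*v + 0) + 3 = v*(2*v) + 3 = 2*v² + 3 = 3 + 2*v²)
w(-26) - 1*(-4080) = (3 + 2*(-26)²) - 1*(-4080) = (3 + 2*676) + 4080 = (3 + 1352) + 4080 = 1355 + 4080 = 5435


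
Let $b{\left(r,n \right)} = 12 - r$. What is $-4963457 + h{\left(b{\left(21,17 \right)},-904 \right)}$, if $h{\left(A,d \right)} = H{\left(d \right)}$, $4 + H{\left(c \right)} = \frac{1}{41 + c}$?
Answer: $- \frac{4283466844}{863} \approx -4.9635 \cdot 10^{6}$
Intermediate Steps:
$H{\left(c \right)} = -4 + \frac{1}{41 + c}$
$h{\left(A,d \right)} = \frac{-163 - 4 d}{41 + d}$
$-4963457 + h{\left(b{\left(21,17 \right)},-904 \right)} = -4963457 + \frac{-163 - -3616}{41 - 904} = -4963457 + \frac{-163 + 3616}{-863} = -4963457 - \frac{3453}{863} = - \frac{4283466844}{863}$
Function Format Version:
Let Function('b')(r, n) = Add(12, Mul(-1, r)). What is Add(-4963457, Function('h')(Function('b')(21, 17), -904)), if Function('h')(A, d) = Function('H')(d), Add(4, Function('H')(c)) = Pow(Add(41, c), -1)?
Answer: Rational(-4283466844, 863) ≈ -4.9635e+6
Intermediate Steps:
Function('H')(c) = Add(-4, Pow(Add(41, c), -1))
Function('h')(A, d) = Mul(Pow(Add(41, d), -1), Add(-163, Mul(-4, d)))
Add(-4963457, Function('h')(Function('b')(21, 17), -904)) = Add(-4963457, Mul(Pow(Add(41, -904), -1), Add(-163, Mul(-4, -904)))) = Add(-4963457, Mul(Pow(-863, -1), Add(-163, 3616))) = Add(-4963457, Mul(Rational(-1, 863), 3453)) = Add(-4963457, Rational(-3453, 863)) = Rational(-4283466844, 863)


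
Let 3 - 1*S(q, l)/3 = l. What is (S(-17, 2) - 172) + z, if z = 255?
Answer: 86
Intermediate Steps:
S(q, l) = 9 - 3*l
(S(-17, 2) - 172) + z = ((9 - 3*2) - 172) + 255 = ((9 - 6) - 172) + 255 = (3 - 172) + 255 = -169 + 255 = 86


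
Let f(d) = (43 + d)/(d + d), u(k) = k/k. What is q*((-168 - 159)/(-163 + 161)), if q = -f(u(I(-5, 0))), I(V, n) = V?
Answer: -3597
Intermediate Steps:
u(k) = 1
f(d) = (43 + d)/(2*d) (f(d) = (43 + d)/((2*d)) = (43 + d)*(1/(2*d)) = (43 + d)/(2*d))
q = -22 (q = -(43 + 1)/(2*1) = -44/2 = -1*22 = -22)
q*((-168 - 159)/(-163 + 161)) = -22*(-168 - 159)/(-163 + 161) = -(-7194)/(-2) = -(-7194)*(-1)/2 = -22*327/2 = -3597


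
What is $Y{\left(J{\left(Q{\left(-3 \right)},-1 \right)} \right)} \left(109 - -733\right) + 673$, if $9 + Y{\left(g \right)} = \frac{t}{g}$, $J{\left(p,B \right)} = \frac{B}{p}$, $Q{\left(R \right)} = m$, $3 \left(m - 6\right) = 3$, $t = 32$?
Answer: $-195513$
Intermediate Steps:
$m = 7$ ($m = 6 + \frac{1}{3} \cdot 3 = 6 + 1 = 7$)
$Q{\left(R \right)} = 7$
$Y{\left(g \right)} = -9 + \frac{32}{g}$
$Y{\left(J{\left(Q{\left(-3 \right)},-1 \right)} \right)} \left(109 - -733\right) + 673 = \left(-9 + \frac{32}{\left(-1\right) \frac{1}{7}}\right) \left(109 - -733\right) + 673 = \left(-9 + \frac{32}{\left(-1\right) \frac{1}{7}}\right) \left(109 + 733\right) + 673 = \left(-9 + \frac{32}{- \frac{1}{7}}\right) 842 + 673 = \left(-9 + 32 \left(-7\right)\right) 842 + 673 = \left(-9 - 224\right) 842 + 673 = \left(-233\right) 842 + 673 = -196186 + 673 = -195513$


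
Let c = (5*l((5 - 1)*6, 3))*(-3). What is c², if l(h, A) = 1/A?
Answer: 25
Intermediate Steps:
c = -5 (c = (5/3)*(-3) = -5)
c² = (-5)² = 25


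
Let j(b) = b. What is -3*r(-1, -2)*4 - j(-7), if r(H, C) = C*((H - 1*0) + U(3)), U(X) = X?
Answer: 55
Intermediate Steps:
r(H, C) = C*(3 + H) (r(H, C) = C*((H - 1*0) + 3) = C*((H + 0) + 3) = C*(H + 3) = C*(3 + H))
-3*r(-1, -2)*4 - j(-7) = -(-6)*(3 - 1)*4 - 1*(-7) = -(-6)*2*4 + 7 = -3*(-4)*4 + 7 = 12*4 + 7 = 48 + 7 = 55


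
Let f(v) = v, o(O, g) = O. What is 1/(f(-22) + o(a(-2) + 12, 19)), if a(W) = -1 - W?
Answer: -⅑ ≈ -0.11111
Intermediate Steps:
1/(f(-22) + o(a(-2) + 12, 19)) = 1/(-22 + ((-1 - 1*(-2)) + 12)) = 1/(-22 + ((-1 + 2) + 12)) = 1/(-22 + (1 + 12)) = 1/(-22 + 13) = 1/(-9) = -⅑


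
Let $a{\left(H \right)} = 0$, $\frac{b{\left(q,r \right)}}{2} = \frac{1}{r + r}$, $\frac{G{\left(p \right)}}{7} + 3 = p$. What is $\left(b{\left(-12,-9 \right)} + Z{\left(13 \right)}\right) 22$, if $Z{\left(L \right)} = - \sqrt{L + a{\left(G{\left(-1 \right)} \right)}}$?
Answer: $- \frac{22}{9} - 22 \sqrt{13} \approx -81.767$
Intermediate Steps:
$G{\left(p \right)} = -21 + 7 p$
$b{\left(q,r \right)} = \frac{1}{r}$ ($b{\left(q,r \right)} = \frac{2}{r + r} = \frac{2}{2 r} = 2 \frac{1}{2 r} = \frac{1}{r}$)
$Z{\left(L \right)} = - \sqrt{L}$ ($Z{\left(L \right)} = - \sqrt{L + 0} = - \sqrt{L}$)
$\left(b{\left(-12,-9 \right)} + Z{\left(13 \right)}\right) 22 = \left(\frac{1}{-9} - \sqrt{13}\right) 22 = \left(- \frac{1}{9} - \sqrt{13}\right) 22 = - \frac{22}{9} - 22 \sqrt{13}$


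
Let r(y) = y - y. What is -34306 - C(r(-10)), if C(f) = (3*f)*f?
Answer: -34306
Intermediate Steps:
r(y) = 0
C(f) = 3*f²
-34306 - C(r(-10)) = -34306 - 3*0² = -34306 - 3*0 = -34306 - 1*0 = -34306 + 0 = -34306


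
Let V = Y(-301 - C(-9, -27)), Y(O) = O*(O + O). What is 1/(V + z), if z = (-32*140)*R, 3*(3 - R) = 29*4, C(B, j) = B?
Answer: 3/990944 ≈ 3.0274e-6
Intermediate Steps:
R = -107/3 (R = 3 - 29*4/3 = 3 - 1/3*116 = 3 - 116/3 = -107/3 ≈ -35.667)
Y(O) = 2*O**2 (Y(O) = O*(2*O) = 2*O**2)
V = 170528 (V = 2*(-301 - 1*(-9))**2 = 2*(-301 + 9)**2 = 2*(-292)**2 = 2*85264 = 170528)
z = 479360/3 (z = -32*140*(-107/3) = -4480*(-107/3) = 479360/3 ≈ 1.5979e+5)
1/(V + z) = 1/(170528 + 479360/3) = 1/(990944/3) = 3/990944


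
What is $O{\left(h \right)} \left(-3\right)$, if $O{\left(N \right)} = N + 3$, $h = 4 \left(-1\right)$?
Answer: $3$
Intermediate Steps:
$h = -4$
$O{\left(N \right)} = 3 + N$
$O{\left(h \right)} \left(-3\right) = \left(3 - 4\right) \left(-3\right) = \left(-1\right) \left(-3\right) = 3$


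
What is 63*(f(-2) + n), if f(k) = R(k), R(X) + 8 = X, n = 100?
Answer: 5670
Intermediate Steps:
R(X) = -8 + X
f(k) = -8 + k
63*(f(-2) + n) = 63*((-8 - 2) + 100) = 63*(-10 + 100) = 63*90 = 5670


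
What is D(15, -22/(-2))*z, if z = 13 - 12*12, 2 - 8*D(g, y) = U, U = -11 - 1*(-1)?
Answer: -393/2 ≈ -196.50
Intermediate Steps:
U = -10 (U = -11 + 1 = -10)
D(g, y) = 3/2 (D(g, y) = ¼ - ⅛*(-10) = ¼ + 5/4 = 3/2)
z = -131 (z = 13 - 144 = -131)
D(15, -22/(-2))*z = (3/2)*(-131) = -393/2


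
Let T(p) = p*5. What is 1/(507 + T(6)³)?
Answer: 1/27507 ≈ 3.6354e-5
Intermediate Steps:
T(p) = 5*p
1/(507 + T(6)³) = 1/(507 + (5*6)³) = 1/(507 + 30³) = 1/(507 + 27000) = 1/27507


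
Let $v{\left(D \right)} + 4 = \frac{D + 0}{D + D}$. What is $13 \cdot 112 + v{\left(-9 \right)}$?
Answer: $\frac{2905}{2} \approx 1452.5$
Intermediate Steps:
$v{\left(D \right)} = - \frac{7}{2}$ ($v{\left(D \right)} = -4 + \frac{D + 0}{D + D} = -4 + \frac{D}{2 D} = -4 + D \frac{1}{2 D} = -4 + \frac{1}{2} = - \frac{7}{2}$)
$13 \cdot 112 + v{\left(-9 \right)} = 13 \cdot 112 - \frac{7}{2} = 1456 - \frac{7}{2} = \frac{2905}{2}$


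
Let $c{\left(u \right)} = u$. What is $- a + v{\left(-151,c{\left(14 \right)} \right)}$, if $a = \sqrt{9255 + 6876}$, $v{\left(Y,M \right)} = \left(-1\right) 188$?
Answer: $-188 - \sqrt{16131} \approx -315.01$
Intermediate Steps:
$v{\left(Y,M \right)} = -188$
$a = \sqrt{16131} \approx 127.01$
$- a + v{\left(-151,c{\left(14 \right)} \right)} = - \sqrt{16131} - 188 = -188 - \sqrt{16131}$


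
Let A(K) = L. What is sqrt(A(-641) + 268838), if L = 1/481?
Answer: sqrt(62198628999)/481 ≈ 518.50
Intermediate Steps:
L = 1/481 ≈ 0.0020790
A(K) = 1/481
sqrt(A(-641) + 268838) = sqrt(1/481 + 268838) = sqrt(129311079/481) = sqrt(62198628999)/481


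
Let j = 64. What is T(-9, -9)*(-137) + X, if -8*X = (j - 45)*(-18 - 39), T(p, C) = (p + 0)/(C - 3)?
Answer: 261/8 ≈ 32.625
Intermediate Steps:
T(p, C) = p/(-3 + C)
X = 1083/8 (X = -(64 - 45)*(-18 - 39)/8 = -19*(-57)/8 = -⅛*(-1083) = 1083/8 ≈ 135.38)
T(-9, -9)*(-137) + X = -9/(-3 - 9)*(-137) + 1083/8 = -9/(-12)*(-137) + 1083/8 = -9*(-1/12)*(-137) + 1083/8 = (¾)*(-137) + 1083/8 = -411/4 + 1083/8 = 261/8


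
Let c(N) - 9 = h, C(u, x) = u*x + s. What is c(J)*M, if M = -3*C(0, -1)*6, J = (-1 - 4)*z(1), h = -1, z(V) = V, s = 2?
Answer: -288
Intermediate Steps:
C(u, x) = 2 + u*x (C(u, x) = u*x + 2 = 2 + u*x)
J = -5 (J = (-1 - 4)*1 = -5*1 = -5)
c(N) = 8 (c(N) = 9 - 1 = 8)
M = -36 (M = -3*(2 + 0*(-1))*6 = -3*(2 + 0)*6 = -3*2*6 = -6*6 = -36)
c(J)*M = 8*(-36) = -288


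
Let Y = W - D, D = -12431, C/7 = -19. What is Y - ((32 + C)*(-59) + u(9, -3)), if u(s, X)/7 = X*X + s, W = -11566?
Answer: -5220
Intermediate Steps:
C = -133 (C = 7*(-19) = -133)
u(s, X) = 7*s + 7*X² (u(s, X) = 7*(X*X + s) = 7*(X² + s) = 7*(s + X²) = 7*s + 7*X²)
Y = 865 (Y = -11566 - 1*(-12431) = -11566 + 12431 = 865)
Y - ((32 + C)*(-59) + u(9, -3)) = 865 - ((32 - 133)*(-59) + (7*9 + 7*(-3)²)) = 865 - (-101*(-59) + (63 + 7*9)) = 865 - (5959 + (63 + 63)) = 865 - (5959 + 126) = 865 - 1*6085 = 865 - 6085 = -5220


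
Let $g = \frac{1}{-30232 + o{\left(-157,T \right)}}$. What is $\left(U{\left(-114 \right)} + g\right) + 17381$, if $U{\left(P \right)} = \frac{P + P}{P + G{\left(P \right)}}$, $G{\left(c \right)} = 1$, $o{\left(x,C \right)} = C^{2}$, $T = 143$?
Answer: $\frac{19216560910}{1105479} \approx 17383.0$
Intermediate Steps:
$g = - \frac{1}{9783}$ ($g = \frac{1}{-30232 + 143^{2}} = \frac{1}{-30232 + 20449} = \frac{1}{-9783} = - \frac{1}{9783} \approx -0.00010222$)
$U{\left(P \right)} = \frac{2 P}{1 + P}$ ($U{\left(P \right)} = \frac{P + P}{P + 1} = \frac{2 P}{1 + P}$)
$\left(U{\left(-114 \right)} + g\right) + 17381 = \left(2 \left(-114\right) \frac{1}{1 - 114} - \frac{1}{9783}\right) + 17381 = \left(2 \left(-114\right) \frac{1}{-113} - \frac{1}{9783}\right) + 17381 = \left(2 \left(-114\right) \left(- \frac{1}{113}\right) - \frac{1}{9783}\right) + 17381 = \left(\frac{228}{113} - \frac{1}{9783}\right) + 17381 = \frac{2230411}{1105479} + 17381 = \frac{19216560910}{1105479}$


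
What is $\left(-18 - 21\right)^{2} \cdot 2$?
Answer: $3042$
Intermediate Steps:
$\left(-18 - 21\right)^{2} \cdot 2 = \left(-39\right)^{2} \cdot 2 = 1521 \cdot 2 = 3042$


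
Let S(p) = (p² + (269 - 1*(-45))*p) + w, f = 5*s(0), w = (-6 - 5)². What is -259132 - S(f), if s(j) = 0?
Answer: -259253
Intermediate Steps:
w = 121 (w = (-11)² = 121)
f = 0 (f = 5*0 = 0)
S(p) = 121 + p² + 314*p (S(p) = (p² + (269 - 1*(-45))*p) + 121 = (p² + (269 + 45)*p) + 121 = (p² + 314*p) + 121 = 121 + p² + 314*p)
-259132 - S(f) = -259132 - (121 + 0² + 314*0) = -259132 - (121 + 0 + 0) = -259132 - 1*121 = -259132 - 121 = -259253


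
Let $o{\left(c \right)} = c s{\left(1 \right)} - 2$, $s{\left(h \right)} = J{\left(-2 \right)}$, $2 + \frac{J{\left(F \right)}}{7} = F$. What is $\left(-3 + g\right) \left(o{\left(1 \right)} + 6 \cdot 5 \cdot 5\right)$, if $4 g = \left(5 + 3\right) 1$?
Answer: $-120$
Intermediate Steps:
$J{\left(F \right)} = -14 + 7 F$
$s{\left(h \right)} = -28$ ($s{\left(h \right)} = -14 + 7 \left(-2\right) = -14 - 14 = -28$)
$o{\left(c \right)} = -2 - 28 c$ ($o{\left(c \right)} = c \left(-28\right) - 2 = - 28 c - 2 = -2 - 28 c$)
$g = 2$ ($g = \frac{\left(5 + 3\right) 1}{4} = \frac{8 \cdot 1}{4} = \frac{1}{4} \cdot 8 = 2$)
$\left(-3 + g\right) \left(o{\left(1 \right)} + 6 \cdot 5 \cdot 5\right) = \left(-3 + 2\right) \left(\left(-2 - 28\right) + 6 \cdot 5 \cdot 5\right) = - (\left(-2 - 28\right) + 6 \cdot 25) = - (-30 + 150) = \left(-1\right) 120 = -120$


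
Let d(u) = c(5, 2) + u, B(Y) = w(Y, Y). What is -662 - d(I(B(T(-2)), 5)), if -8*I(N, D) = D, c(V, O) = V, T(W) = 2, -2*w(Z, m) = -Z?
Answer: -5331/8 ≈ -666.38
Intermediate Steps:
w(Z, m) = Z/2 (w(Z, m) = -(-1)*Z/2 = Z/2)
B(Y) = Y/2
I(N, D) = -D/8
d(u) = 5 + u
-662 - d(I(B(T(-2)), 5)) = -662 - (5 - ⅛*5) = -662 - (5 - 5/8) = -662 - 1*35/8 = -662 - 35/8 = -5331/8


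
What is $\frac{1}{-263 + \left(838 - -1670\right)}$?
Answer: $\frac{1}{2245} \approx 0.00044543$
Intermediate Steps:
$\frac{1}{-263 + \left(838 - -1670\right)} = \frac{1}{-263 + \left(838 + 1670\right)} = \frac{1}{-263 + 2508} = \frac{1}{2245}$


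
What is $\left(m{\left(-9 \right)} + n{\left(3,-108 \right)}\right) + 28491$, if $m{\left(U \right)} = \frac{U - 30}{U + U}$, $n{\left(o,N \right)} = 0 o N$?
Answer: $\frac{170959}{6} \approx 28493.0$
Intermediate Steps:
$n{\left(o,N \right)} = 0$ ($n{\left(o,N \right)} = 0 N = 0$)
$m{\left(U \right)} = \frac{-30 + U}{2 U}$
$\left(m{\left(-9 \right)} + n{\left(3,-108 \right)}\right) + 28491 = \left(\frac{-30 - 9}{2 \left(-9\right)} + 0\right) + 28491 = \left(\frac{1}{2} \left(- \frac{1}{9}\right) \left(-39\right) + 0\right) + 28491 = \left(\frac{13}{6} + 0\right) + 28491 = \frac{13}{6} + 28491 = \frac{170959}{6}$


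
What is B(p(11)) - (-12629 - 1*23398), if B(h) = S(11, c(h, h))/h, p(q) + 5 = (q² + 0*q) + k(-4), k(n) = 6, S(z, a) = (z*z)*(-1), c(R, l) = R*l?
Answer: 4395173/122 ≈ 36026.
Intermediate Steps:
S(z, a) = -z² (S(z, a) = z²*(-1) = -z²)
p(q) = 1 + q² (p(q) = -5 + ((q² + 0*q) + 6) = -5 + ((q² + 0) + 6) = -5 + (q² + 6) = -5 + (6 + q²) = 1 + q²)
B(h) = -121/h (B(h) = (-1*11²)/h = (-1*121)/h = -121/h)
B(p(11)) - (-12629 - 1*23398) = -121/(1 + 11²) - (-12629 - 1*23398) = -121/(1 + 121) - (-12629 - 23398) = -121/122 - 1*(-36027) = -121*1/122 + 36027 = -121/122 + 36027 = 4395173/122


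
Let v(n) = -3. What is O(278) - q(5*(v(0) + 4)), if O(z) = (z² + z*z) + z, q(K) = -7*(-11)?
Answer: 154769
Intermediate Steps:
q(K) = 77
O(z) = z + 2*z² (O(z) = (z² + z²) + z = 2*z² + z = z + 2*z²)
O(278) - q(5*(v(0) + 4)) = 278*(1 + 2*278) - 1*77 = 278*(1 + 556) - 77 = 278*557 - 77 = 154846 - 77 = 154769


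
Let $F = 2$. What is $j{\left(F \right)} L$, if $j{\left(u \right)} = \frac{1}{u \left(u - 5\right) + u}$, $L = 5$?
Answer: $- \frac{5}{4} \approx -1.25$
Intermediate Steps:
$j{\left(u \right)} = \frac{1}{u + u \left(-5 + u\right)}$ ($j{\left(u \right)} = \frac{1}{u \left(-5 + u\right) + u} = \frac{1}{u + u \left(-5 + u\right)}$)
$j{\left(F \right)} L = \frac{1}{2 \left(-4 + 2\right)} 5 = \frac{1}{2 \left(-2\right)} 5 = \frac{1}{2} \left(- \frac{1}{2}\right) 5 = \left(- \frac{1}{4}\right) 5 = - \frac{5}{4}$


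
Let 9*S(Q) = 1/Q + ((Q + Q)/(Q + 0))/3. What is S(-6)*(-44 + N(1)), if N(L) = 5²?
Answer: -19/18 ≈ -1.0556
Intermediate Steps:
N(L) = 25
S(Q) = 2/27 + 1/(9*Q) (S(Q) = (1/Q + ((Q + Q)/(Q + 0))/3)/9 = (1/Q + ((2*Q)/Q)*(⅓))/9 = (1/Q + 2*(⅓))/9 = (1/Q + ⅔)/9 = (⅔ + 1/Q)/9 = 2/27 + 1/(9*Q))
S(-6)*(-44 + N(1)) = ((1/27)*(3 + 2*(-6))/(-6))*(-44 + 25) = ((1/27)*(-⅙)*(3 - 12))*(-19) = ((1/27)*(-⅙)*(-9))*(-19) = (1/18)*(-19) = -19/18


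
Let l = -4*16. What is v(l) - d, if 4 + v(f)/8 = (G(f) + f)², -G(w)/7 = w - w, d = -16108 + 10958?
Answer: 37886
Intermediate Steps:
d = -5150
G(w) = 0 (G(w) = -7*(w - w) = -7*0 = 0)
l = -64
v(f) = -32 + 8*f² (v(f) = -32 + 8*(0 + f)² = -32 + 8*f²)
v(l) - d = (-32 + 8*(-64)²) - 1*(-5150) = (-32 + 8*4096) + 5150 = (-32 + 32768) + 5150 = 32736 + 5150 = 37886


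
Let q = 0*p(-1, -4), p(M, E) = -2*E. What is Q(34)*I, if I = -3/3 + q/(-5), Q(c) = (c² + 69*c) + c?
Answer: -3536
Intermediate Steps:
q = 0 (q = 0*(-2*(-4)) = 0*8 = 0)
Q(c) = c² + 70*c
I = -1 (I = -3/3 + 0/(-5) = -3*⅓ + 0*(-⅕) = -1 + 0 = -1)
Q(34)*I = (34*(70 + 34))*(-1) = (34*104)*(-1) = 3536*(-1) = -3536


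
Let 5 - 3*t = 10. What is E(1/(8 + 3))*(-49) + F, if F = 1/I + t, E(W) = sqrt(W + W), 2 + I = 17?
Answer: -8/5 - 49*sqrt(22)/11 ≈ -22.494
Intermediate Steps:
I = 15 (I = -2 + 17 = 15)
t = -5/3 (t = 5/3 - 1/3*10 = 5/3 - 10/3 = -5/3 ≈ -1.6667)
E(W) = sqrt(2)*sqrt(W) (E(W) = sqrt(2*W) = sqrt(2)*sqrt(W))
F = -8/5 (F = 1/15 - 5/3 = -8/5 ≈ -1.6000)
E(1/(8 + 3))*(-49) + F = (sqrt(2)*sqrt(1/(8 + 3)))*(-49) - 8/5 = (sqrt(2)*sqrt(1/11))*(-49) - 8/5 = (sqrt(2)*(sqrt(11)/11))*(-49) - 8/5 = (sqrt(22)/11)*(-49) - 8/5 = -49*sqrt(22)/11 - 8/5 = -8/5 - 49*sqrt(22)/11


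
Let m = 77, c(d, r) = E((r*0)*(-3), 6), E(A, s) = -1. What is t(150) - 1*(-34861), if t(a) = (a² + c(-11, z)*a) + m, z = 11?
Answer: 57288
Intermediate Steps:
c(d, r) = -1
t(a) = 77 + a² - a (t(a) = (a² - a) + 77 = 77 + a² - a)
t(150) - 1*(-34861) = (77 + 150² - 1*150) - 1*(-34861) = (77 + 22500 - 150) + 34861 = 22427 + 34861 = 57288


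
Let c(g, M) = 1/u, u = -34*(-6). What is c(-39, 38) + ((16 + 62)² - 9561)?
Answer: -709307/204 ≈ -3477.0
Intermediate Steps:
u = 204
c(g, M) = 1/204
c(-39, 38) + ((16 + 62)² - 9561) = 1/204 + ((16 + 62)² - 9561) = 1/204 + (78² - 9561) = 1/204 + (6084 - 9561) = 1/204 - 3477 = -709307/204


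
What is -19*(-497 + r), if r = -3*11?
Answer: 10070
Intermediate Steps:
r = -33
-19*(-497 + r) = -19*(-497 - 33) = -19*(-530) = 10070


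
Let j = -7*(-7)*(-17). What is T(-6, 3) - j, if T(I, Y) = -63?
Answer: 770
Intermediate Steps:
j = -833 (j = 49*(-17) = -833)
T(-6, 3) - j = -63 - 1*(-833) = -63 + 833 = 770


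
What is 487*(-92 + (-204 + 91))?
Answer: -99835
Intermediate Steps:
487*(-92 + (-204 + 91)) = 487*(-92 - 113) = 487*(-205) = -99835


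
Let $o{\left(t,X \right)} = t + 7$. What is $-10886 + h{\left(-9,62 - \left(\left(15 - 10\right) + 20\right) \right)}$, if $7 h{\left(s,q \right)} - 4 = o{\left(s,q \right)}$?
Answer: $- \frac{76200}{7} \approx -10886.0$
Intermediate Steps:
$o{\left(t,X \right)} = 7 + t$
$h{\left(s,q \right)} = \frac{11}{7} + \frac{s}{7}$ ($h{\left(s,q \right)} = \frac{4}{7} + \frac{7 + s}{7} = \frac{4}{7} + \left(1 + \frac{s}{7}\right) = \frac{11}{7} + \frac{s}{7}$)
$-10886 + h{\left(-9,62 - \left(\left(15 - 10\right) + 20\right) \right)} = -10886 + \left(\frac{11}{7} + \frac{1}{7} \left(-9\right)\right) = -10886 + \left(\frac{11}{7} - \frac{9}{7}\right) = -10886 + \frac{2}{7} = - \frac{76200}{7}$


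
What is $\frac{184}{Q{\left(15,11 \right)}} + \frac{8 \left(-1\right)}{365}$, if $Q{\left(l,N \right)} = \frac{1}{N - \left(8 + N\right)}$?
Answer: $- \frac{537288}{365} \approx -1472.0$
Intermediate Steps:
$Q{\left(l,N \right)} = - \frac{1}{8}$ ($Q{\left(l,N \right)} = \frac{1}{-8} = - \frac{1}{8}$)
$\frac{184}{Q{\left(15,11 \right)}} + \frac{8 \left(-1\right)}{365} = \frac{184}{- \frac{1}{8}} + \frac{8 \left(-1\right)}{365} = 184 \left(-8\right) - \frac{8}{365} = -1472 - \frac{8}{365} = - \frac{537288}{365}$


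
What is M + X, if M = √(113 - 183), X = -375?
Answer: -375 + I*√70 ≈ -375.0 + 8.3666*I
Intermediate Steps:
M = I*√70 (M = √(-70) = I*√70 ≈ 8.3666*I)
M + X = I*√70 - 375 = -375 + I*√70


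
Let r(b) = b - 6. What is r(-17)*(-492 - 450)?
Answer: 21666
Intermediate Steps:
r(b) = -6 + b
r(-17)*(-492 - 450) = (-6 - 17)*(-492 - 450) = -23*(-942) = 21666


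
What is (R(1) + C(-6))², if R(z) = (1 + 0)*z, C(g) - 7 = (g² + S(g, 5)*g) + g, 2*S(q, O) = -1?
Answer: 1681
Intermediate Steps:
S(q, O) = -½ (S(q, O) = (½)*(-1) = -½)
C(g) = 7 + g² + g/2 (C(g) = 7 + ((g² - g/2) + g) = 7 + (g² + g/2) = 7 + g² + g/2)
R(z) = z (R(z) = 1*z = z)
(R(1) + C(-6))² = (1 + (7 + (-6)² + (½)*(-6)))² = (1 + (7 + 36 - 3))² = (1 + 40)² = 41² = 1681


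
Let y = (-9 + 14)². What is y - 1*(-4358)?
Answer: 4383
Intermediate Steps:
y = 25 (y = 5² = 25)
y - 1*(-4358) = 25 - 1*(-4358) = 25 + 4358 = 4383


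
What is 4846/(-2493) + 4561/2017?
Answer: 1596191/5028381 ≈ 0.31744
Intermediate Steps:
4846/(-2493) + 4561/2017 = 4846*(-1/2493) + 4561*(1/2017) = -4846/2493 + 4561/2017 = 1596191/5028381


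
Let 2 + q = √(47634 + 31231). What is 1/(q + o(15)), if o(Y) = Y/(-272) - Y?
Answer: 1261808/5813227839 + 73984*√78865/5813227839 ≈ 0.0037911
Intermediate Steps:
o(Y) = -273*Y/272 (o(Y) = Y*(-1/272) - Y = -Y/272 - Y = -273*Y/272)
q = -2 + √78865 (q = -2 + √(47634 + 31231) = -2 + √78865 ≈ 278.83)
1/(q + o(15)) = 1/((-2 + √78865) - 273/272*15) = 1/((-2 + √78865) - 4095/272) = 1/(-4639/272 + √78865)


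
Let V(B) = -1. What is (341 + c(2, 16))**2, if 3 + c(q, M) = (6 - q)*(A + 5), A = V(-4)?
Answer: 125316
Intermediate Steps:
A = -1
c(q, M) = 21 - 4*q (c(q, M) = -3 + (6 - q)*(-1 + 5) = -3 + (6 - q)*4 = -3 + (24 - 4*q) = 21 - 4*q)
(341 + c(2, 16))**2 = (341 + (21 - 4*2))**2 = (341 + (21 - 8))**2 = (341 + 13)**2 = 354**2 = 125316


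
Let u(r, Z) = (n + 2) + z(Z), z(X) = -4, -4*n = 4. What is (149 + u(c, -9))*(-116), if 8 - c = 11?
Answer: -16936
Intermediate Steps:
n = -1 (n = -1/4*4 = -1)
c = -3 (c = 8 - 1*11 = 8 - 11 = -3)
u(r, Z) = -3 (u(r, Z) = (-1 + 2) - 4 = 1 - 4 = -3)
(149 + u(c, -9))*(-116) = (149 - 3)*(-116) = 146*(-116) = -16936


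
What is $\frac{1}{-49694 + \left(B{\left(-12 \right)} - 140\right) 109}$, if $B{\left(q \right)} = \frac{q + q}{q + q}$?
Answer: $- \frac{1}{64845} \approx -1.5421 \cdot 10^{-5}$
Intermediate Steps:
$B{\left(q \right)} = 1$ ($B{\left(q \right)} = \frac{2 q}{2 q} = 2 q \frac{1}{2 q} = 1$)
$\frac{1}{-49694 + \left(B{\left(-12 \right)} - 140\right) 109} = \frac{1}{-49694 + \left(1 - 140\right) 109} = \frac{1}{-49694 - 15151} = \frac{1}{-64845} = - \frac{1}{64845}$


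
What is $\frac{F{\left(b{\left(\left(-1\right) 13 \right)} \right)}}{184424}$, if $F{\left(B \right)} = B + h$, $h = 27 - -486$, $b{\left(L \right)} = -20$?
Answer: $\frac{493}{184424} \approx 0.0026732$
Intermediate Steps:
$h = 513$ ($h = 27 + 486 = 513$)
$F{\left(B \right)} = 513 + B$ ($F{\left(B \right)} = B + 513 = 513 + B$)
$\frac{F{\left(b{\left(\left(-1\right) 13 \right)} \right)}}{184424} = \frac{513 - 20}{184424} = 493 \cdot \frac{1}{184424} = \frac{493}{184424}$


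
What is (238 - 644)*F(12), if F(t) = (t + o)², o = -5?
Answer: -19894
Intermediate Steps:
F(t) = (-5 + t)² (F(t) = (t - 5)² = (-5 + t)²)
(238 - 644)*F(12) = (238 - 644)*(-5 + 12)² = -406*7² = -406*49 = -19894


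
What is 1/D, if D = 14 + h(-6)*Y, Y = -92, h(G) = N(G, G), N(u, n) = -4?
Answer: 1/382 ≈ 0.0026178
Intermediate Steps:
h(G) = -4
D = 382 (D = 14 - 4*(-92) = 14 + 368 = 382)
1/D = 1/382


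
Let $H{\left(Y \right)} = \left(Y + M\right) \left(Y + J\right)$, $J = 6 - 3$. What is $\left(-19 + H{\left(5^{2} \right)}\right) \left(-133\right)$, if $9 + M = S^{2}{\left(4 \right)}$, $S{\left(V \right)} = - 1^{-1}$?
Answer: $-60781$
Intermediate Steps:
$S{\left(V \right)} = -1$ ($S{\left(V \right)} = \left(-1\right) 1 = -1$)
$M = -8$ ($M = -9 + \left(-1\right)^{2} = -9 + 1 = -8$)
$J = 3$ ($J = 6 - 3 = 3$)
$H{\left(Y \right)} = \left(-8 + Y\right) \left(3 + Y\right)$ ($H{\left(Y \right)} = \left(Y - 8\right) \left(Y + 3\right) = \left(-8 + Y\right) \left(3 + Y\right)$)
$\left(-19 + H{\left(5^{2} \right)}\right) \left(-133\right) = \left(-19 - \left(24 - 625 + 125\right)\right) \left(-133\right) = \left(-19 - \left(149 - 625\right)\right) \left(-133\right) = \left(-19 - -476\right) \left(-133\right) = \left(-19 + 476\right) \left(-133\right) = 457 \left(-133\right) = -60781$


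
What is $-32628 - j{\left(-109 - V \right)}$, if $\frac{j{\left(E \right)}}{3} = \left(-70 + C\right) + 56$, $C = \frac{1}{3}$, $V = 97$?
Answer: $-32587$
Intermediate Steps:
$C = \frac{1}{3} \approx 0.33333$
$j{\left(E \right)} = -41$ ($j{\left(E \right)} = 3 \left(\left(-70 + \frac{1}{3}\right) + 56\right) = 3 \left(- \frac{209}{3} + 56\right) = 3 \left(- \frac{41}{3}\right) = -41$)
$-32628 - j{\left(-109 - V \right)} = -32628 - -41 = -32628 + 41 = -32587$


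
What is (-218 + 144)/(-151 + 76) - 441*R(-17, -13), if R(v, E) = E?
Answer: 430049/75 ≈ 5734.0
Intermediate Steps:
(-218 + 144)/(-151 + 76) - 441*R(-17, -13) = (-218 + 144)/(-151 + 76) - 441*(-13) = -74/(-75) + 5733 = -74*(-1/75) + 5733 = 74/75 + 5733 = 430049/75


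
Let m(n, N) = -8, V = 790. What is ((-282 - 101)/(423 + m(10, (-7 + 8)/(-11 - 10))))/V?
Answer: -383/327850 ≈ -0.0011682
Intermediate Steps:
((-282 - 101)/(423 + m(10, (-7 + 8)/(-11 - 10))))/V = ((-282 - 101)/(423 - 8))/790 = -383/415*(1/790) = -383*1/415*(1/790) = -383/415*1/790 = -383/327850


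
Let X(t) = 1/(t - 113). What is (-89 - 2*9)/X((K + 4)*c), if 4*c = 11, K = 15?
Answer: 26001/4 ≈ 6500.3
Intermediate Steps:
c = 11/4 (c = (¼)*11 = 11/4 ≈ 2.7500)
X(t) = 1/(-113 + t)
(-89 - 2*9)/X((K + 4)*c) = (-89 - 2*9)/(1/(-113 + (15 + 4)*(11/4))) = (-89 - 18)/(1/(-113 + 19*(11/4))) = -107/(1/(-113 + 209/4)) = -107/(1/(-243/4)) = -107/(-4/243) = -107*(-243/4) = 26001/4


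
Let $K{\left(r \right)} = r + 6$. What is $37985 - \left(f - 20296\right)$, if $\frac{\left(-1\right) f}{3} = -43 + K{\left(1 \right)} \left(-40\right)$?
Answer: $57312$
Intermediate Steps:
$K{\left(r \right)} = 6 + r$
$f = 969$ ($f = - 3 \left(-43 + \left(6 + 1\right) \left(-40\right)\right) = - 3 \left(-43 + 7 \left(-40\right)\right) = - 3 \left(-43 - 280\right) = \left(-3\right) \left(-323\right) = 969$)
$37985 - \left(f - 20296\right) = 37985 - \left(969 - 20296\right) = 37985 - -19327 = 37985 + 19327 = 57312$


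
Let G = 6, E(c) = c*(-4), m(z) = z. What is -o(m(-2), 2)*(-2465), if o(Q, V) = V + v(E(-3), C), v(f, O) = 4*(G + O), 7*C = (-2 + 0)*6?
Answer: 330310/7 ≈ 47187.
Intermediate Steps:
E(c) = -4*c
C = -12/7 (C = ((-2 + 0)*6)/7 = (-2*6)/7 = (1/7)*(-12) = -12/7 ≈ -1.7143)
v(f, O) = 24 + 4*O (v(f, O) = 4*(6 + O) = 24 + 4*O)
o(Q, V) = 120/7 + V (o(Q, V) = V + (24 + 4*(-12/7)) = V + (24 - 48/7) = V + 120/7 = 120/7 + V)
-o(m(-2), 2)*(-2465) = -(120/7 + 2)*(-2465) = -134*(-2465)/7 = -1*(-330310/7) = 330310/7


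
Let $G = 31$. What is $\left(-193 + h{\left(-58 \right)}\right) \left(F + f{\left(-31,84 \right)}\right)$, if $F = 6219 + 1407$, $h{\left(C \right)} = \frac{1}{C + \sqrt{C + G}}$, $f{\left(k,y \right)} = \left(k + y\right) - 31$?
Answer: $- \frac{5005776608}{3391} - \frac{22944 i \sqrt{3}}{3391} \approx -1.4762 \cdot 10^{6} - 11.719 i$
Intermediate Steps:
$f{\left(k,y \right)} = -31 + k + y$
$h{\left(C \right)} = \frac{1}{C + \sqrt{31 + C}}$ ($h{\left(C \right)} = \frac{1}{C + \sqrt{C + 31}} = \frac{1}{C + \sqrt{31 + C}}$)
$F = 7626$
$\left(-193 + h{\left(-58 \right)}\right) \left(F + f{\left(-31,84 \right)}\right) = \left(-193 + \frac{1}{-58 + \sqrt{31 - 58}}\right) \left(7626 - -22\right) = \left(-193 + \frac{1}{-58 + \sqrt{-27}}\right) \left(7626 + 22\right) = \left(-193 + \frac{1}{-58 + 3 i \sqrt{3}}\right) 7648 = -1476064 + \frac{7648}{-58 + 3 i \sqrt{3}}$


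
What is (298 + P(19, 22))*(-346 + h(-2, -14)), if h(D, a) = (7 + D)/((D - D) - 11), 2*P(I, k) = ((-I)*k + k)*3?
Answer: 1128056/11 ≈ 1.0255e+5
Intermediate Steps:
P(I, k) = 3*k/2 - 3*I*k/2 (P(I, k) = (((-I)*k + k)*3)/2 = ((-I*k + k)*3)/2 = ((k - I*k)*3)/2 = (3*k - 3*I*k)/2 = 3*k/2 - 3*I*k/2)
h(D, a) = -7/11 - D/11 (h(D, a) = (7 + D)/(0 - 11) = (7 + D)/(-11) = (7 + D)*(-1/11) = -7/11 - D/11)
(298 + P(19, 22))*(-346 + h(-2, -14)) = (298 + (3/2)*22*(1 - 1*19))*(-346 + (-7/11 - 1/11*(-2))) = (298 + (3/2)*22*(1 - 19))*(-346 + (-7/11 + 2/11)) = (298 + (3/2)*22*(-18))*(-346 - 5/11) = (298 - 594)*(-3811/11) = -296*(-3811/11) = 1128056/11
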